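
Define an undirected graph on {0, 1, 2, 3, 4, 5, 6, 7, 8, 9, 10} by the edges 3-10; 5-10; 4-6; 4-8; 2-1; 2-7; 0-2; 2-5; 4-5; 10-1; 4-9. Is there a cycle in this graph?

|V| = 11, |E| = 11, number of components = 1.
Since 11 > 11 - 1, a cycle must exist; for instance 2-1-10-5-2.

Yes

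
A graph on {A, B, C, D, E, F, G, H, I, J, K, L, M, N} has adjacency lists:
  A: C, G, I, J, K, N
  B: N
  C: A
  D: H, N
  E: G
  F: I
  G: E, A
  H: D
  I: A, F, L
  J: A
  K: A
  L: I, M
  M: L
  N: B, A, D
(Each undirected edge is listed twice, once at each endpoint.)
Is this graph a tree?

Yes

The graph has 14 vertices and 13 edges.
It is connected with exactly 13 edges, hence acyclic — it is a tree.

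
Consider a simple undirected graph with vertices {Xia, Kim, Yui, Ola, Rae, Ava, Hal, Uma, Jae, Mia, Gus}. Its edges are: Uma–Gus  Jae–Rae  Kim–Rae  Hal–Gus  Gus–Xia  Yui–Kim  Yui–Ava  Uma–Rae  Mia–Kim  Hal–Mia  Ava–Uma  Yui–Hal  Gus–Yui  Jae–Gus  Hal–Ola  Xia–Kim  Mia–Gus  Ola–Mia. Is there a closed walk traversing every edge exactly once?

No

Degrees: Xia:2, Kim:4, Yui:4, Ola:2, Rae:3, Ava:2, Hal:4, Uma:3, Jae:2, Mia:4, Gus:6
Rae, Uma have odd degree; an Eulerian circuit needs every degree to be even, so none exists.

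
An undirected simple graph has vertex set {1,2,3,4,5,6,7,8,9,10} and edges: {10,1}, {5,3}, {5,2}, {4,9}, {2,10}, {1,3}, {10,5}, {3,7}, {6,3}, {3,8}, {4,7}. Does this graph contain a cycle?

Yes

|V| = 10, |E| = 11, number of components = 1.
Since 11 > 10 - 1, a cycle must exist; for instance 1-10-5-3-1.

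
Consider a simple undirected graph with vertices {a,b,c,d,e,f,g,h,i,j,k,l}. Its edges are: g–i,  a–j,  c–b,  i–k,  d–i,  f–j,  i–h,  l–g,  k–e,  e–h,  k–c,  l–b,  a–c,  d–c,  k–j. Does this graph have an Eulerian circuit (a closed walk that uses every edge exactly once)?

No

Degrees: a:2, b:2, c:4, d:2, e:2, f:1, g:2, h:2, i:4, j:3, k:4, l:2
Vertices with odd degree: f, j. An Eulerian circuit requires all degrees even.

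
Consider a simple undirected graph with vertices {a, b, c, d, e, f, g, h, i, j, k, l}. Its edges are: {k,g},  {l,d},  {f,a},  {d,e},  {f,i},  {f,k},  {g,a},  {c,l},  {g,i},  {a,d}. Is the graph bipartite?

Partition the vertices as {b, c, d, f, g, h, j} vs {a, e, i, k, l}. Each listed edge has one endpoint in each part, so the graph is bipartite.

Yes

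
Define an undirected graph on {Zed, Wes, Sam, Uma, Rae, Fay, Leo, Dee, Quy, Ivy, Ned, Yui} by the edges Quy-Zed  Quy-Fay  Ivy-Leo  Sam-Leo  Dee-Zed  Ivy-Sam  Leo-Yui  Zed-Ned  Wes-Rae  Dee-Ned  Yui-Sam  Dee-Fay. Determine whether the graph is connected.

No

Component: {Uma}
Component: {Wes, Rae}
Component: {Sam, Leo, Ivy, Yui}
Component: {Zed, Fay, Dee, Quy, Ned}
No edge joins these 4 groups, so the graph is disconnected.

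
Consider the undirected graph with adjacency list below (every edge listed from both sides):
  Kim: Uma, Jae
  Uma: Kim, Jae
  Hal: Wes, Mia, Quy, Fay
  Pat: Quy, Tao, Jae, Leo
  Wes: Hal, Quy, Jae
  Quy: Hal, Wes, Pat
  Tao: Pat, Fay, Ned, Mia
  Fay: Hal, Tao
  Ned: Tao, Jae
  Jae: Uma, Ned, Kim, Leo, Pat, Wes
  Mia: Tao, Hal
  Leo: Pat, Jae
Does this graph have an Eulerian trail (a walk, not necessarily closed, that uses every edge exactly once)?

Degrees: Kim:2, Uma:2, Hal:4, Pat:4, Wes:3, Quy:3, Tao:4, Fay:2, Ned:2, Jae:6, Mia:2, Leo:2
Odd-degree vertices: Wes, Quy (2 total).
With 2 odd-degree vertices and all edges in one connected piece, an Eulerian trail exists (from Wes to Quy).

Yes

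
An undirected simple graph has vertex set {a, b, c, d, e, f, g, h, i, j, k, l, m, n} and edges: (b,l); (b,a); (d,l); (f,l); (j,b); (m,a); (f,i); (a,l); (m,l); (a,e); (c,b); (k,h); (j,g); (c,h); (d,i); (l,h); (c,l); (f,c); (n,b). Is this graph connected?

Yes

A breadth-first search from a visits a, b, e, m, l, n, c, j, f, h, d, g, i, k — all 14 vertices — so the graph is connected.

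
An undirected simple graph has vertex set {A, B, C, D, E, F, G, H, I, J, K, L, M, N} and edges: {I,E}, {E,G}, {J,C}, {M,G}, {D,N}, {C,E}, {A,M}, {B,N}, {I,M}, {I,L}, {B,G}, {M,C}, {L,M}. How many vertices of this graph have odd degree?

8

Degrees: A:1, B:2, C:3, D:1, E:3, F:0, G:3, H:0, I:3, J:1, K:0, L:2, M:5, N:2
Odd-degree vertices: A, C, D, E, G, I, J, M.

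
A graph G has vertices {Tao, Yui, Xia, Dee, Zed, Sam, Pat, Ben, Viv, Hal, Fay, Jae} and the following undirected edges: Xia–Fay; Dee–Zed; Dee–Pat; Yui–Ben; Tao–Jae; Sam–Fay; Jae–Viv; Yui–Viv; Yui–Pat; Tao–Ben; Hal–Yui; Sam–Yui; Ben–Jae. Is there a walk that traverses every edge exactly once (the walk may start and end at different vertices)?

No

Degrees: Tao:2, Yui:5, Xia:1, Dee:2, Zed:1, Sam:2, Pat:2, Ben:3, Viv:2, Hal:1, Fay:2, Jae:3
Odd-degree vertices: Yui, Xia, Zed, Ben, Hal, Jae (6 total).
An Eulerian trail requires 0 or 2 odd-degree vertices; here there are 6.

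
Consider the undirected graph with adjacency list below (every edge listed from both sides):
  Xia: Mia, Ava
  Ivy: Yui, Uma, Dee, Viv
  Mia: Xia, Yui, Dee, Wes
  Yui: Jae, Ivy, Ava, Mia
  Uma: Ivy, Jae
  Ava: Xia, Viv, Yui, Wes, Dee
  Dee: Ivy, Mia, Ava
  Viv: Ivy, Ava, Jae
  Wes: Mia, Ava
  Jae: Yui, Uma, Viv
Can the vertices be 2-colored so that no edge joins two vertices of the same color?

Partition the vertices as {Ivy, Mia, Ava, Jae} vs {Xia, Yui, Uma, Dee, Viv, Wes}. Each listed edge has one endpoint in each part, so the graph is bipartite.

Yes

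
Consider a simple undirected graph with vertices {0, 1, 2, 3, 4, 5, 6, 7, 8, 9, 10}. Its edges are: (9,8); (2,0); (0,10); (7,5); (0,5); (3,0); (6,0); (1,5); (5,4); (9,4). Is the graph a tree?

The graph has 11 vertices and 10 edges.
Connected and |E| = |V| - 1, which characterizes a tree.

Yes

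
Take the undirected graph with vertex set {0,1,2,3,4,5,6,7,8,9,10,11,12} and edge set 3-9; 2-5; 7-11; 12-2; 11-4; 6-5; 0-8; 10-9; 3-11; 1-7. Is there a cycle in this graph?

No

|V| = 13, |E| = 10, number of components = 3.
Since 10 = 13 - 3, the graph is a forest and contains no cycle.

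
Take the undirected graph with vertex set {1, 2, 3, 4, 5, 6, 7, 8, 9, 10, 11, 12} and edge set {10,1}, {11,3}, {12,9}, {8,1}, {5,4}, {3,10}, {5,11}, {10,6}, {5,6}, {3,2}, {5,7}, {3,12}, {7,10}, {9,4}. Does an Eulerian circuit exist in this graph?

Degrees: 1:2, 2:1, 3:4, 4:2, 5:4, 6:2, 7:2, 8:1, 9:2, 10:4, 11:2, 12:2
Vertices with odd degree: 2, 8. An Eulerian circuit requires all degrees even.

No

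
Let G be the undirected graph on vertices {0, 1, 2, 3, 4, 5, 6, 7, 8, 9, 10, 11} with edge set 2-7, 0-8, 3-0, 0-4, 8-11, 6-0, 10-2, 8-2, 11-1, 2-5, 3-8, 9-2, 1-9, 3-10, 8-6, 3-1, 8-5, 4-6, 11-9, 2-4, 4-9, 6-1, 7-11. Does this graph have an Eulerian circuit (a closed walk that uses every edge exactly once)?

Degrees: 0:4, 1:4, 2:6, 3:4, 4:4, 5:2, 6:4, 7:2, 8:6, 9:4, 10:2, 11:4
All degrees are even and the non-isolated vertices are connected — an Eulerian circuit exists.

Yes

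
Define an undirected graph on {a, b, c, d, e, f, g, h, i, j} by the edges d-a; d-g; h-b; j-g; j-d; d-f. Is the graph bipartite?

No

d-g-j-d is an odd cycle (length 3), and a bipartite graph can contain only even cycles.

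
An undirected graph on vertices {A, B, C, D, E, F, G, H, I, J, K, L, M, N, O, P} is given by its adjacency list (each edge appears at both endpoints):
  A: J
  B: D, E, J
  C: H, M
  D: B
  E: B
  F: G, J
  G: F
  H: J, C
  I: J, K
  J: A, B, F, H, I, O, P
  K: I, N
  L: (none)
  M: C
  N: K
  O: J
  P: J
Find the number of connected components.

Component: {L}
Component: {A, B, C, D, E, F, G, H, I, J, K, M, N, O, P}

2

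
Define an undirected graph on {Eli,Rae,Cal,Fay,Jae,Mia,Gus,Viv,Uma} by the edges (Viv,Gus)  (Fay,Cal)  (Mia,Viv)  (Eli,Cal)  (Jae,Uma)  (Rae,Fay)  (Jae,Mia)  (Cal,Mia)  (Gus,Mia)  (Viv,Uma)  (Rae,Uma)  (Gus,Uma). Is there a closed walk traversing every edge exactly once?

Degrees: Eli:1, Rae:2, Cal:3, Fay:2, Jae:2, Mia:4, Gus:3, Viv:3, Uma:4
Eli, Cal, Gus, Viv have odd degree; an Eulerian circuit needs every degree to be even, so none exists.

No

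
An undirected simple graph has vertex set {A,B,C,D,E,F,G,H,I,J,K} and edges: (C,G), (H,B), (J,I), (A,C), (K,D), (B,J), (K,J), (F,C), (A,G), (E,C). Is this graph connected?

No

Component: {A, C, E, F, G}
Component: {B, D, H, I, J, K}
No edge joins these 2 groups, so the graph is disconnected.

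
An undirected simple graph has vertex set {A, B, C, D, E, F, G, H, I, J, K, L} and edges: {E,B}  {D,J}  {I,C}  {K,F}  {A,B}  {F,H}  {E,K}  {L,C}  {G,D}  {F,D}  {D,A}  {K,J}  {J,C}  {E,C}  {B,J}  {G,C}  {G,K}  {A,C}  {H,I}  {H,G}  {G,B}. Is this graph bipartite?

A valid 2-coloring puts {B, C, D, H, K} on one side and {A, E, F, G, I, J, L} on the other; every edge crosses between the two sides.

Yes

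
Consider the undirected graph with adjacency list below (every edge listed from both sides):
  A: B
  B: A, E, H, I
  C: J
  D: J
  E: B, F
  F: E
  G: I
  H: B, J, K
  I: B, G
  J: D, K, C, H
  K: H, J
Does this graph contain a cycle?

|V| = 11, |E| = 11, number of components = 1.
One cycle is H-J-K-H.

Yes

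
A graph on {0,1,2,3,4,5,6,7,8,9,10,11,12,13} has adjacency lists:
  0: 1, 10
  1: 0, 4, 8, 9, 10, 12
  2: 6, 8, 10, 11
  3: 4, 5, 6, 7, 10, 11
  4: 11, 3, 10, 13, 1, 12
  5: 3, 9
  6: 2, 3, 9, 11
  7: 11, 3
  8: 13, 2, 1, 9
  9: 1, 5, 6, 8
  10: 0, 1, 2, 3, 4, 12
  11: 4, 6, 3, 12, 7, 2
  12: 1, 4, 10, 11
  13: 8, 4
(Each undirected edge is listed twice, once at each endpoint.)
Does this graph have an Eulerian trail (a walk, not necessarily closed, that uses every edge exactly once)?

Degrees: 0:2, 1:6, 2:4, 3:6, 4:6, 5:2, 6:4, 7:2, 8:4, 9:4, 10:6, 11:6, 12:4, 13:2
Odd-degree vertices: none (0 total).
With 0 odd-degree vertices and all edges in one connected piece, an Eulerian trail exists.

Yes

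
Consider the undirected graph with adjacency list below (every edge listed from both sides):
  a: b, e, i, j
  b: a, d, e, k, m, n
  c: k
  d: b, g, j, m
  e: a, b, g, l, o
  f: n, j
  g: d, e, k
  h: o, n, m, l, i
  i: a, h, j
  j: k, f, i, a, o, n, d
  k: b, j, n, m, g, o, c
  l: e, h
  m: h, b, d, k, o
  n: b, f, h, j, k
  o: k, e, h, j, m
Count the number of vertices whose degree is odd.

10

Degrees: a:4, b:6, c:1, d:4, e:5, f:2, g:3, h:5, i:3, j:7, k:7, l:2, m:5, n:5, o:5
Odd-degree vertices: c, e, g, h, i, j, k, m, n, o.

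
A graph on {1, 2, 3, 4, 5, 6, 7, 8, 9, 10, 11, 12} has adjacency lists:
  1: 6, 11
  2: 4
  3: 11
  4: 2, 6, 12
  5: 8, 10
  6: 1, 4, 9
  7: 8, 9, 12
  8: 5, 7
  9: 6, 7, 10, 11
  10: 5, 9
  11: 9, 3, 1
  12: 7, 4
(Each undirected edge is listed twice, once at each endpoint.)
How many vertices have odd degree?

Degrees: 1:2, 2:1, 3:1, 4:3, 5:2, 6:3, 7:3, 8:2, 9:4, 10:2, 11:3, 12:2
Odd-degree vertices: 2, 3, 4, 6, 7, 11.

6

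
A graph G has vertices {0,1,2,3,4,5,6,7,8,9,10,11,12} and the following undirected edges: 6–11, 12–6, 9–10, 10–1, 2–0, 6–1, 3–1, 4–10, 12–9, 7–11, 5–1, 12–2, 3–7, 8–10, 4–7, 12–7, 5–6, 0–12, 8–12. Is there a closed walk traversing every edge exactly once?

Degrees: 0:2, 1:4, 2:2, 3:2, 4:2, 5:2, 6:4, 7:4, 8:2, 9:2, 10:4, 11:2, 12:6
Every vertex has even degree and the edges form a single connected piece, so an Eulerian circuit exists.

Yes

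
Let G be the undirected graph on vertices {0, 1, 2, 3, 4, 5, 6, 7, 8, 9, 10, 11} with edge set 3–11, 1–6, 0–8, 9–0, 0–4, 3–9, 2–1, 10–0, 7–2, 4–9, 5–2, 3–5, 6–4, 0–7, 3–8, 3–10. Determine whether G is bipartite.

The cycle 9-0-4-9 has length 3, which is odd, so the graph is not bipartite.

No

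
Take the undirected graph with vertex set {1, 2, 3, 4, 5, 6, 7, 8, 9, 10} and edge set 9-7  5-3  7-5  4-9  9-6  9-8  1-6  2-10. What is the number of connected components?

Component: {2, 10}
Component: {1, 3, 4, 5, 6, 7, 8, 9}

2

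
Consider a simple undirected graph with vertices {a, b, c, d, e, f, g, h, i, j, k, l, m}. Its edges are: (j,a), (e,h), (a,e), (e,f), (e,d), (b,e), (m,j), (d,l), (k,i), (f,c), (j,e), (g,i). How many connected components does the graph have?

2

Component: {g, i, k}
Component: {a, b, c, d, e, f, h, j, l, m}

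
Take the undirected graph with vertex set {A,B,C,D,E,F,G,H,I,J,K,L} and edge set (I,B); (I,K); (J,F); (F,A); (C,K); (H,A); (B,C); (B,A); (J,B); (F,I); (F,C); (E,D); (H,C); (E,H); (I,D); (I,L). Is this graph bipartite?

A valid 2-coloring puts {B, D, F, G, H, K, L} on one side and {A, C, E, I, J} on the other; every edge crosses between the two sides.

Yes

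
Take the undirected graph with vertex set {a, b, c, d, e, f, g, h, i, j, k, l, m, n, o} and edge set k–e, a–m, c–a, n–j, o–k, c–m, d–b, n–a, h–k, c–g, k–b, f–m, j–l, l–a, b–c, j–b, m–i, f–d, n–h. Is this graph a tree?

The graph has 15 vertices and 19 edges.
Connected but with 19 > 14 edges, so it has a cycle and is not a tree.

No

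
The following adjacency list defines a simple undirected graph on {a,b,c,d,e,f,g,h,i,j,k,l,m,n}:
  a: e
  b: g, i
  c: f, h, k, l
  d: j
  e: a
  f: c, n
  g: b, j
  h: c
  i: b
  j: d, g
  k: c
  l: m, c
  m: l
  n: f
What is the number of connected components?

Component: {a, e}
Component: {b, d, g, i, j}
Component: {c, f, h, k, l, m, n}

3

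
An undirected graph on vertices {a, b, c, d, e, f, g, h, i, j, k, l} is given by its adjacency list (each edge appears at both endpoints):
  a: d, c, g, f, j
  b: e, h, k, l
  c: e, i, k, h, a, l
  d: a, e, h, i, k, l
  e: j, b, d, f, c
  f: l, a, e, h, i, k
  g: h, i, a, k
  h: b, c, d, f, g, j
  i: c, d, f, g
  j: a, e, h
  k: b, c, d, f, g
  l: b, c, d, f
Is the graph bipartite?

Yes

Partition the vertices as {b, c, d, f, g, j} vs {a, e, h, i, k, l}. Each listed edge has one endpoint in each part, so the graph is bipartite.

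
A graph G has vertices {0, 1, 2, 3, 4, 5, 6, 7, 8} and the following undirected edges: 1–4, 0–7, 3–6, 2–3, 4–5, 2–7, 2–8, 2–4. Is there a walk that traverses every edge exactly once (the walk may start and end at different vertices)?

No

Degrees: 0:1, 1:1, 2:4, 3:2, 4:3, 5:1, 6:1, 7:2, 8:1
Odd-degree vertices: 0, 1, 4, 5, 6, 8 (6 total).
With 6 odd-degree vertices (more than two), no single trail can use every edge.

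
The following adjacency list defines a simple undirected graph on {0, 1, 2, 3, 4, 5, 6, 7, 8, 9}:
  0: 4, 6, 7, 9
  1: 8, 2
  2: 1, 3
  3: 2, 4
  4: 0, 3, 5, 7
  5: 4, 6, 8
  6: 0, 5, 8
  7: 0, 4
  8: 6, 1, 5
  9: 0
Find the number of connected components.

1

Component: {0, 1, 2, 3, 4, 5, 6, 7, 8, 9}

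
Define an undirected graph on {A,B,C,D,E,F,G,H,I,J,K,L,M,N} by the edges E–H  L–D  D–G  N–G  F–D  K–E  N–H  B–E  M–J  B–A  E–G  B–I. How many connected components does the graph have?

3

Component: {C}
Component: {J, M}
Component: {A, B, D, E, F, G, H, I, K, L, N}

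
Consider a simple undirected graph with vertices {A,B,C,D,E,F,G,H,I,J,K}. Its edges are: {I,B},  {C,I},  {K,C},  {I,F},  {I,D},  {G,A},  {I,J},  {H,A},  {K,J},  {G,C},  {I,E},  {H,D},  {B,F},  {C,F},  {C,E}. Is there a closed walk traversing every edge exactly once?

No

Degrees: A:2, B:2, C:5, D:2, E:2, F:3, G:2, H:2, I:6, J:2, K:2
Vertices with odd degree: C, F. An Eulerian circuit requires all degrees even.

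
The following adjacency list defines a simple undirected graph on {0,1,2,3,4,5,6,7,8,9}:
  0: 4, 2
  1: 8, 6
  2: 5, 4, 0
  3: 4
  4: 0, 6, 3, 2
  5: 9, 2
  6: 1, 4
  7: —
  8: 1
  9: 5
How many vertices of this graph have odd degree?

4

Degrees: 0:2, 1:2, 2:3, 3:1, 4:4, 5:2, 6:2, 7:0, 8:1, 9:1
Odd-degree vertices: 2, 3, 8, 9.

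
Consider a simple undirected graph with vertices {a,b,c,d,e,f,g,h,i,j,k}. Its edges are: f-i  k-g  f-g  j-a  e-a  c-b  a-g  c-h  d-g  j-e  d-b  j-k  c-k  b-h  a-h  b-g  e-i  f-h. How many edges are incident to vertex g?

Neighbors of g: a, b, d, f, k.

5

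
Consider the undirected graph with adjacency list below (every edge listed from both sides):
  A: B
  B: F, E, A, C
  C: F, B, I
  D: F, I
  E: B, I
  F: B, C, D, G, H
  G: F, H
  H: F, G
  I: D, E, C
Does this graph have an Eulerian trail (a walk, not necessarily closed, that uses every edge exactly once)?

Degrees: A:1, B:4, C:3, D:2, E:2, F:5, G:2, H:2, I:3
Odd-degree vertices: A, C, F, I (4 total).
With 4 odd-degree vertices (more than two), no single trail can use every edge.

No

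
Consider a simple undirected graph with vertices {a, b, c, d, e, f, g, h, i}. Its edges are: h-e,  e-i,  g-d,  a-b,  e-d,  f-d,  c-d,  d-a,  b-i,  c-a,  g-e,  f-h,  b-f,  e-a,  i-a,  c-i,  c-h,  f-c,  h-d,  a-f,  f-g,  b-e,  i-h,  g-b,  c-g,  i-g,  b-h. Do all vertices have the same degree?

Yes

Degrees: a:6, b:6, c:6, d:6, e:6, f:6, g:6, h:6, i:6
All degrees equal 6; the graph is regular.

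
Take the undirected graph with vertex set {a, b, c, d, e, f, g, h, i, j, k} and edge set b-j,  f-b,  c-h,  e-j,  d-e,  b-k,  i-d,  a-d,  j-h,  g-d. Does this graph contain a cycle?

|V| = 11, |E| = 10, number of components = 1.
Since 10 = 11 - 1, the graph is a forest and contains no cycle.

No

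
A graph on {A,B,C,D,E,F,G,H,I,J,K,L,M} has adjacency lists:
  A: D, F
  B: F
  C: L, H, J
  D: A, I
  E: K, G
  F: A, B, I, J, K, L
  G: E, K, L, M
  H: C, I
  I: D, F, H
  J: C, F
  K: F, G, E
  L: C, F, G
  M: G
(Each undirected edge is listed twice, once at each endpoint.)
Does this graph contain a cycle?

Yes

|V| = 13, |E| = 17, number of components = 1.
One cycle is F-L-C-H-I-F.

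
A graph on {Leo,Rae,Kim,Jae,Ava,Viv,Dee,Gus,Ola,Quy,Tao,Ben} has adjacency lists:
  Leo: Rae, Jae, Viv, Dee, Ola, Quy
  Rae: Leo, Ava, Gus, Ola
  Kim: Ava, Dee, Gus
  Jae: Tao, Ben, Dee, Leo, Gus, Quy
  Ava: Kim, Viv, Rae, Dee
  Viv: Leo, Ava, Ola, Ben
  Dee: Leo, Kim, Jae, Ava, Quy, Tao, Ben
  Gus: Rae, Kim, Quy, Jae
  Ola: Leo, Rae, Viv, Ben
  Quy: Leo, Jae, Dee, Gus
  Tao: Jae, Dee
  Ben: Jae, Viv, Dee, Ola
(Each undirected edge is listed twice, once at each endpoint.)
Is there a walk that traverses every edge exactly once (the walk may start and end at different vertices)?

Degrees: Leo:6, Rae:4, Kim:3, Jae:6, Ava:4, Viv:4, Dee:7, Gus:4, Ola:4, Quy:4, Tao:2, Ben:4
Odd-degree vertices: Kim, Dee (2 total).
With 2 odd-degree vertices and all edges in one connected piece, an Eulerian trail exists (from Kim to Dee).

Yes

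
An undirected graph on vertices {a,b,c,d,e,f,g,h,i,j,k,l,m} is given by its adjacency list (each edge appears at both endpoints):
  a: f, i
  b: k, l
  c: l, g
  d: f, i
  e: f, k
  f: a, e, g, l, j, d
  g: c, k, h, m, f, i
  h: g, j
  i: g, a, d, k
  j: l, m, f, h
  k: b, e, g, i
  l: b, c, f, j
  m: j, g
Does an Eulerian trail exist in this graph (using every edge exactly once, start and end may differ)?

Yes

Degrees: a:2, b:2, c:2, d:2, e:2, f:6, g:6, h:2, i:4, j:4, k:4, l:4, m:2
Odd-degree vertices: none (0 total).
The non-isolated vertices are connected and exactly 0 have odd degree, so an Eulerian trail exists.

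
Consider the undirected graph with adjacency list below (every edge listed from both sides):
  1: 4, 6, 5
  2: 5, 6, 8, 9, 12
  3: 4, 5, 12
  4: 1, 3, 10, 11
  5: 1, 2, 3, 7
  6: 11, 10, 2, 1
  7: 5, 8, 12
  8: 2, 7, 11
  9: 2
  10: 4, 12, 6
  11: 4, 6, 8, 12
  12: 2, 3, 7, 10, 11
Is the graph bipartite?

Yes

Color {4, 5, 6, 8, 9, 12} black and {1, 2, 3, 7, 10, 11} white. No edge joins two same-colored vertices, so the graph is bipartite.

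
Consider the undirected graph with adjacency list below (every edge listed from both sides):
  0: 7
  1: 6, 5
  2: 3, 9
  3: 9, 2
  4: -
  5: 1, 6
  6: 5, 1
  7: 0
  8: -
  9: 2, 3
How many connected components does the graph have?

Component: {4}
Component: {8}
Component: {0, 7}
Component: {1, 5, 6}
Component: {2, 3, 9}

5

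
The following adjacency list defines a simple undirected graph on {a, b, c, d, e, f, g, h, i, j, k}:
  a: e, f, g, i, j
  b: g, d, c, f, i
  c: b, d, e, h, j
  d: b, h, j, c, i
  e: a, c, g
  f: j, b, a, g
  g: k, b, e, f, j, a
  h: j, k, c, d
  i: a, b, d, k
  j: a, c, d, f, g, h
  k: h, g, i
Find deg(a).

5

Neighbors of a: e, f, g, i, j.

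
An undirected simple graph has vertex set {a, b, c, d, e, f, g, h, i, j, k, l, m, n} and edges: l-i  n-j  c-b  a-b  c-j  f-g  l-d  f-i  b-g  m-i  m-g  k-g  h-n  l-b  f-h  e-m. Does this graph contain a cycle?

Yes

The graph has 14 vertices, 16 edges, and 1 connected component.
One cycle is b-g-f-i-l-b.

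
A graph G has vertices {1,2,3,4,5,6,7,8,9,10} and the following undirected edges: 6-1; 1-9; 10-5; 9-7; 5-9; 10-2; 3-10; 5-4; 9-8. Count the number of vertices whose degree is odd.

Degrees: 1:2, 2:1, 3:1, 4:1, 5:3, 6:1, 7:1, 8:1, 9:4, 10:3
Odd-degree vertices: 2, 3, 4, 5, 6, 7, 8, 10.

8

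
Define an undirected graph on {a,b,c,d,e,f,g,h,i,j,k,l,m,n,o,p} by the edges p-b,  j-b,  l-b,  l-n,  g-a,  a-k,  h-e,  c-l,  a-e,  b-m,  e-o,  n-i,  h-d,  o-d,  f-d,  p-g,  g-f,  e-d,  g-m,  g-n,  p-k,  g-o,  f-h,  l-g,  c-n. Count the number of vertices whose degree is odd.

Degrees: a:3, b:4, c:2, d:4, e:4, f:3, g:7, h:3, i:1, j:1, k:2, l:4, m:2, n:4, o:3, p:3
Odd-degree vertices: a, f, g, h, i, j, o, p.

8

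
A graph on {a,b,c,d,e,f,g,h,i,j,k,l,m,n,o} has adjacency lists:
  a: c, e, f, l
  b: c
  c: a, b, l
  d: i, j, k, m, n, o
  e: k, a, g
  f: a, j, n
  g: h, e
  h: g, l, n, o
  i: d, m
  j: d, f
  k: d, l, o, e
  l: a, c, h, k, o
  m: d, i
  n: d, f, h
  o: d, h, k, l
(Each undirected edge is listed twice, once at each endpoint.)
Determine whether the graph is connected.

Starting from a and exploring outward reaches every vertex (a, e, c, l, f, k, g, b, o, h, n, j, d, i, m); the graph is connected.

Yes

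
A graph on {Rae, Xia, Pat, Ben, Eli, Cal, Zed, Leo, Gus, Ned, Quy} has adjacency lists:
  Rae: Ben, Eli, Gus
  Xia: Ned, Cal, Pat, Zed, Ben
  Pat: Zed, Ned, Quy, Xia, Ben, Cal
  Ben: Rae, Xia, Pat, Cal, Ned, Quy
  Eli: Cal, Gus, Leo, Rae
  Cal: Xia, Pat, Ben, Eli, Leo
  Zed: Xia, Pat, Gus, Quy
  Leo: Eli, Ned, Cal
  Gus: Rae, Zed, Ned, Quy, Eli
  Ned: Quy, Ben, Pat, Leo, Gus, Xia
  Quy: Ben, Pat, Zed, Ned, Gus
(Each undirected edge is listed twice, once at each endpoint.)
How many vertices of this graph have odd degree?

6

Degrees: Rae:3, Xia:5, Pat:6, Ben:6, Eli:4, Cal:5, Zed:4, Leo:3, Gus:5, Ned:6, Quy:5
Odd-degree vertices: Rae, Xia, Cal, Leo, Gus, Quy.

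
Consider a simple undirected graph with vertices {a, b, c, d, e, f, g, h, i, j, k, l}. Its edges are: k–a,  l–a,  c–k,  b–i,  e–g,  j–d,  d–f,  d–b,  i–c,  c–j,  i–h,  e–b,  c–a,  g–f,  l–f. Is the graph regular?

Degrees: a:3, b:3, c:4, d:3, e:2, f:3, g:2, h:1, i:3, j:2, k:2, l:2
Degrees are not all equal (e.g. deg(h)=1 but deg(c)=4); not regular.

No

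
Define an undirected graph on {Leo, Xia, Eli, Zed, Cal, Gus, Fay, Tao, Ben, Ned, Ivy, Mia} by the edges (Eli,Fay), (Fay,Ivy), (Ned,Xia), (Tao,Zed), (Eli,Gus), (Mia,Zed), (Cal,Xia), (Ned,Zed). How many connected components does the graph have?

Component: {Leo}
Component: {Ben}
Component: {Eli, Gus, Fay, Ivy}
Component: {Xia, Zed, Cal, Tao, Ned, Mia}

4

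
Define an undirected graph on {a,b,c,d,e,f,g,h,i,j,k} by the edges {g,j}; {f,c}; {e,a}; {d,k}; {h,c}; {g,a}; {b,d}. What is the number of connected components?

Component: {i}
Component: {b, d, k}
Component: {c, f, h}
Component: {a, e, g, j}

4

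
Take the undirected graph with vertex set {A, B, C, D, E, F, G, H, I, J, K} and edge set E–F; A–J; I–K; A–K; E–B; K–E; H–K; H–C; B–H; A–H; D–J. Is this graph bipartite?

No

The cycle A-H-K-A has length 3, which is odd, so the graph is not bipartite.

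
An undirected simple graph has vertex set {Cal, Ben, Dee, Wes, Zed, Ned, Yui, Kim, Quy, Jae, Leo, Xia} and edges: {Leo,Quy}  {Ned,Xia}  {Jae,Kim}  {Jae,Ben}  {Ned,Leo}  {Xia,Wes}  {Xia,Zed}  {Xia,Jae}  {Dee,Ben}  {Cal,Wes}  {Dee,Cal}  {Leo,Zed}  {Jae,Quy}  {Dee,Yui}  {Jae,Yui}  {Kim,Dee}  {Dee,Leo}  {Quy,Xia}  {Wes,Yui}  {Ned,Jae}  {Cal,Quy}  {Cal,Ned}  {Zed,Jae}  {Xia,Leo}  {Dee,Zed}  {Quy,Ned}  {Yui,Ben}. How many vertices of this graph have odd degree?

Degrees: Cal:4, Ben:3, Dee:6, Wes:3, Zed:4, Ned:5, Yui:4, Kim:2, Quy:5, Jae:7, Leo:5, Xia:6
Odd-degree vertices: Ben, Wes, Ned, Quy, Jae, Leo.

6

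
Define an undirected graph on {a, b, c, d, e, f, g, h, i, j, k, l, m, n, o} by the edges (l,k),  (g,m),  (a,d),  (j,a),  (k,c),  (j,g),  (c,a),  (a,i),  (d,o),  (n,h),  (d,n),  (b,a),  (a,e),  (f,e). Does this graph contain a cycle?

|V| = 15, |E| = 14, number of components = 1.
Since 14 = 15 - 1, the graph is a forest and contains no cycle.

No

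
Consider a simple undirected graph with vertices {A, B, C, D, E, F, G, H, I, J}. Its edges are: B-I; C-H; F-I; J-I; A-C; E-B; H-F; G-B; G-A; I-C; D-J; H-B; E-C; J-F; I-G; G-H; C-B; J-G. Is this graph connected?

A breadth-first search from A visits A, C, G, H, I, E, B, J, F, D — all 10 vertices — so the graph is connected.

Yes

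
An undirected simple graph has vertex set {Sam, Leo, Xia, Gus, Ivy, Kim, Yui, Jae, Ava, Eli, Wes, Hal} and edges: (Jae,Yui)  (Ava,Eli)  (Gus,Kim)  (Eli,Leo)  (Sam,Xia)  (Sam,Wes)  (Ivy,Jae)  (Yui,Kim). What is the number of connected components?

4

Component: {Hal}
Component: {Sam, Xia, Wes}
Component: {Leo, Ava, Eli}
Component: {Gus, Ivy, Kim, Yui, Jae}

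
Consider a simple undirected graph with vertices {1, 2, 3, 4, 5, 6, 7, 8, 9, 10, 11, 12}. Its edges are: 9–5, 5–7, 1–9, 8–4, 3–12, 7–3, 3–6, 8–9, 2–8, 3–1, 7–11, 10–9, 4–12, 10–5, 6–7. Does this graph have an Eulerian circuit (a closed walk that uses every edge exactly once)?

Degrees: 1:2, 2:1, 3:4, 4:2, 5:3, 6:2, 7:4, 8:3, 9:4, 10:2, 11:1, 12:2
Vertices with odd degree: 2, 5, 8, 11. An Eulerian circuit requires all degrees even.

No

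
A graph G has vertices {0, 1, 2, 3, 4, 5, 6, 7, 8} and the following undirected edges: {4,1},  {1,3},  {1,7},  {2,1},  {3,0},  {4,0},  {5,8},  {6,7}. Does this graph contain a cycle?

Yes

|V| = 9, |E| = 8, number of components = 2.
Since 8 > 9 - 2, a cycle must exist; for instance 0-3-1-4-0.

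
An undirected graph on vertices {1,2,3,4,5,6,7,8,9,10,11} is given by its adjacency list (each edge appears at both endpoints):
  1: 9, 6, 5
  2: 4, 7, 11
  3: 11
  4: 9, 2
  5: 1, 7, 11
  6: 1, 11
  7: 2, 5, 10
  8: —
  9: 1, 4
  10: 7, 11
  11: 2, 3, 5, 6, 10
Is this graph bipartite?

A valid 2-coloring puts {2, 3, 5, 6, 8, 9, 10} on one side and {1, 4, 7, 11} on the other; every edge crosses between the two sides.

Yes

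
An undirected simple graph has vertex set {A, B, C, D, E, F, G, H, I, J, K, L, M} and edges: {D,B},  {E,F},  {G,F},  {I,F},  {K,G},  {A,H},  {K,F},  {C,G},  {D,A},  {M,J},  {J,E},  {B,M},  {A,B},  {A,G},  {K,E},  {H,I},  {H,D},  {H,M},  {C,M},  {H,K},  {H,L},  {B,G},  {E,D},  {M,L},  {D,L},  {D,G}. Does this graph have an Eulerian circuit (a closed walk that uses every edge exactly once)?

No

Degrees: A:4, B:4, C:2, D:6, E:4, F:4, G:6, H:6, I:2, J:2, K:4, L:3, M:5
Vertices with odd degree: L, M. An Eulerian circuit requires all degrees even.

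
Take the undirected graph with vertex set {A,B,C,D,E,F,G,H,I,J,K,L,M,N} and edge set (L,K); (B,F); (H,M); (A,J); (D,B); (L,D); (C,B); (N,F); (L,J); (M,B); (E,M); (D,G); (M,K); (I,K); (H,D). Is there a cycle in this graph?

Yes

|V| = 14, |E| = 15, number of components = 1.
One cycle is L-K-M-B-D-L.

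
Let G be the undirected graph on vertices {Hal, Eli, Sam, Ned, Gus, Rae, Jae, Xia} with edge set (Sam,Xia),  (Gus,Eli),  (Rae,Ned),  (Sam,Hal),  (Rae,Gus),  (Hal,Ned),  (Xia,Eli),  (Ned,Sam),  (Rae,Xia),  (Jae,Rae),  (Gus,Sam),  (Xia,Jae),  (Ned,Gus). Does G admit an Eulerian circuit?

Yes

Degrees: Hal:2, Eli:2, Sam:4, Ned:4, Gus:4, Rae:4, Jae:2, Xia:4
Every vertex has even degree and the edges form a single connected piece, so an Eulerian circuit exists.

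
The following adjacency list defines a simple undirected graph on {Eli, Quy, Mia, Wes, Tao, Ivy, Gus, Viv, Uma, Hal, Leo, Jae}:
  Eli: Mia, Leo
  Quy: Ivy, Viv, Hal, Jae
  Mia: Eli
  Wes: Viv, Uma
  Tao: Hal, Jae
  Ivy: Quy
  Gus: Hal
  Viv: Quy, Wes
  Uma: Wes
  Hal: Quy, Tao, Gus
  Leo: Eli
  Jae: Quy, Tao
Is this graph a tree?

No

|V| = 12, |E| = 11.
It is not connected, so it is not a tree.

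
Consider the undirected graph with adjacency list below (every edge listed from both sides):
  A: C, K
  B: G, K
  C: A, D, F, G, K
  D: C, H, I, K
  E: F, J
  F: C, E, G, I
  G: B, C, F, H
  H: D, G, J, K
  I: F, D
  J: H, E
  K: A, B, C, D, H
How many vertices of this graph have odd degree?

2

Degrees: A:2, B:2, C:5, D:4, E:2, F:4, G:4, H:4, I:2, J:2, K:5
Odd-degree vertices: C, K.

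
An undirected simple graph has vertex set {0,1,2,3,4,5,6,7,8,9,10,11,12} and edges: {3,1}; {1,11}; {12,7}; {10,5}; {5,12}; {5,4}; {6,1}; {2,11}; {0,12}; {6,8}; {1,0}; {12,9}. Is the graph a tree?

|V| = 13, |E| = 12.
Connected and |E| = |V| - 1, which characterizes a tree.

Yes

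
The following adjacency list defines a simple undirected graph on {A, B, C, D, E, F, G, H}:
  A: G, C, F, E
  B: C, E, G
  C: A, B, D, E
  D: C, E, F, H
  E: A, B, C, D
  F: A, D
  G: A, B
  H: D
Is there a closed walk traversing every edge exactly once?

Degrees: A:4, B:3, C:4, D:4, E:4, F:2, G:2, H:1
Vertices with odd degree: B, H. An Eulerian circuit requires all degrees even.

No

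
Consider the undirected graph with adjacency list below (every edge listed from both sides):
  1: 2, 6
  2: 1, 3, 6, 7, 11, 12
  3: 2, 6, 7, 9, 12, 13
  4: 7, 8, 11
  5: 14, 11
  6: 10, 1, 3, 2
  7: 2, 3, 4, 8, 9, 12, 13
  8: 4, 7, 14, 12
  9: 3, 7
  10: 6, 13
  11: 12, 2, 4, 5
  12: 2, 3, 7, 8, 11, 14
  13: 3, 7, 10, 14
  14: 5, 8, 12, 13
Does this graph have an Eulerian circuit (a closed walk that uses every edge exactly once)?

No

Degrees: 1:2, 2:6, 3:6, 4:3, 5:2, 6:4, 7:7, 8:4, 9:2, 10:2, 11:4, 12:6, 13:4, 14:4
4, 7 have odd degree; an Eulerian circuit needs every degree to be even, so none exists.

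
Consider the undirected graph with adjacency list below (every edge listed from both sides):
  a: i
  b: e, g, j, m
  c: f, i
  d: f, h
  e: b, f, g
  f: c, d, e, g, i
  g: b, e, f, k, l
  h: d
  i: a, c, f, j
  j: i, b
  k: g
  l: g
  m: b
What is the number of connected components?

1

Component: {a, b, c, d, e, f, g, h, i, j, k, l, m}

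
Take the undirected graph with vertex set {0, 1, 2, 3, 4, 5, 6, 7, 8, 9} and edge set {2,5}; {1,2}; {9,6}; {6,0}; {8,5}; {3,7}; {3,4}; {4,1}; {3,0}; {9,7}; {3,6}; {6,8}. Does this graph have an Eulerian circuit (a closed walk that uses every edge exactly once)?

Yes

Degrees: 0:2, 1:2, 2:2, 3:4, 4:2, 5:2, 6:4, 7:2, 8:2, 9:2
All degrees are even and the non-isolated vertices are connected — an Eulerian circuit exists.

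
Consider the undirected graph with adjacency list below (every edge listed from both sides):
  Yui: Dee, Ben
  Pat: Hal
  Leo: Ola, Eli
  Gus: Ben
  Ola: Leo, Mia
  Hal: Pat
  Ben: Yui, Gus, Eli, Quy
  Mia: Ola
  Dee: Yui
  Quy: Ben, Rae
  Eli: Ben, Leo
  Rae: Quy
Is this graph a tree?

The graph has 12 vertices and 10 edges.
It is not connected, so it is not a tree.

No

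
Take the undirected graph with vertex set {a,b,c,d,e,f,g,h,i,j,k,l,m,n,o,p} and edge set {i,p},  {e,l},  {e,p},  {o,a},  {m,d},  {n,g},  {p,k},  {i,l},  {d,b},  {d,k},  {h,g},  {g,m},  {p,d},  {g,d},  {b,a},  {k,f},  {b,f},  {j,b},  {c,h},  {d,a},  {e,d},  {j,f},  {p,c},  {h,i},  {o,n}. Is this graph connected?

Yes

A breadth-first search from a visits a, d, b, o, e, g, p, k, m, j, f, n, l, h, i, c — all 16 vertices — so the graph is connected.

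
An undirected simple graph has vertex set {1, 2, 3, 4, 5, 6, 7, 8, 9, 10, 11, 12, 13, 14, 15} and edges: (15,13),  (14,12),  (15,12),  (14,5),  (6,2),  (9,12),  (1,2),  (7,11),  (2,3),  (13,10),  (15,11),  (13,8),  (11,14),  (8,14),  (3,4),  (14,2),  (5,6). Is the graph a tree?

No

The graph has 15 vertices and 17 edges.
A tree on 15 vertices has exactly 14 edges; this graph has 17, so it contains a cycle and is not a tree.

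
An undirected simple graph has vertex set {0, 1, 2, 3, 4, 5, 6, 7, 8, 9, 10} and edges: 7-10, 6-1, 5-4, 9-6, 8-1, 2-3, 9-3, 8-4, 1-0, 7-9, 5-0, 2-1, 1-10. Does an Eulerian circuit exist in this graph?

No

Degrees: 0:2, 1:5, 2:2, 3:2, 4:2, 5:2, 6:2, 7:2, 8:2, 9:3, 10:2
Vertices with odd degree: 1, 9. An Eulerian circuit requires all degrees even.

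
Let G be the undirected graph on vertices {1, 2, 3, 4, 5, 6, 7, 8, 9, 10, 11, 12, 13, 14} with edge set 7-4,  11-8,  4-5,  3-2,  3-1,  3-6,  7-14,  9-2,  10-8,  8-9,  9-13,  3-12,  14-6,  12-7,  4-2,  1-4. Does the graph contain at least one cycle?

The graph has 14 vertices, 16 edges, and 1 connected component.
One cycle is 4-7-14-6-3-2-4.

Yes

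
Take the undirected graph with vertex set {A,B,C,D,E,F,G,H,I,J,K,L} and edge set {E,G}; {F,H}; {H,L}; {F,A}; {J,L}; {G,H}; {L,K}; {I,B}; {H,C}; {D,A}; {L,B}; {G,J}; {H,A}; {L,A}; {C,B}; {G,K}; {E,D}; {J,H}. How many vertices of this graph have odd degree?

4

Degrees: A:4, B:3, C:2, D:2, E:2, F:2, G:4, H:6, I:1, J:3, K:2, L:5
Odd-degree vertices: B, I, J, L.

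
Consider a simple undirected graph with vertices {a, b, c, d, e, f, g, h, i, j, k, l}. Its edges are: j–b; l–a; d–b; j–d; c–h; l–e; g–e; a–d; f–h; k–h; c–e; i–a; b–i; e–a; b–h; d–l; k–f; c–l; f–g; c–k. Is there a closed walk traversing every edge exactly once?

No

Degrees: a:4, b:4, c:4, d:4, e:4, f:3, g:2, h:4, i:2, j:2, k:3, l:4
Vertices with odd degree: f, k. An Eulerian circuit requires all degrees even.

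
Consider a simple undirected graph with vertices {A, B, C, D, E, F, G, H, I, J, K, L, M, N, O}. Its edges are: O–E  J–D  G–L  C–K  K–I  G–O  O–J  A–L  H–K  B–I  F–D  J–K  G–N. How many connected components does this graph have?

2

Component: {M}
Component: {A, B, C, D, E, F, G, H, I, J, K, L, N, O}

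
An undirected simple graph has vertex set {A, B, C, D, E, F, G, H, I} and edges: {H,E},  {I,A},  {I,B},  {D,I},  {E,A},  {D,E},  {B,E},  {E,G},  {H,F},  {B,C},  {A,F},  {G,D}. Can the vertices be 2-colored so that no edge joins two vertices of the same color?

The cycle D-G-E-D has length 3, which is odd, so the graph is not bipartite.

No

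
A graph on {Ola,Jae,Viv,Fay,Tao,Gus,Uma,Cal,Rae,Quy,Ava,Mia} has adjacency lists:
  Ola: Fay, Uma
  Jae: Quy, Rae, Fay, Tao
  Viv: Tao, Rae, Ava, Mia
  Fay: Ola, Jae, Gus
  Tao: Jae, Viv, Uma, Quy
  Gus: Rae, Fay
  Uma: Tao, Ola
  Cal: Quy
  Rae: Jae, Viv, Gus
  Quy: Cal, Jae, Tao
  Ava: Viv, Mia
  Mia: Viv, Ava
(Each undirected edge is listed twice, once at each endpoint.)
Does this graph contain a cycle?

Yes

|V| = 12, |E| = 16, number of components = 1.
Since 16 > 12 - 1, a cycle must exist; for instance Ola-Uma-Tao-Jae-Rae-Gus-Fay-Ola.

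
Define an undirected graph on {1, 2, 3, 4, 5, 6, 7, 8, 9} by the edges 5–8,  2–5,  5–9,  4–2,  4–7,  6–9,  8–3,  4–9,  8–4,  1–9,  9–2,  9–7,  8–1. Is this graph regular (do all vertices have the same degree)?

Degrees: 1:2, 2:3, 3:1, 4:4, 5:3, 6:1, 7:2, 8:4, 9:6
Degrees are not all equal (e.g. deg(3)=1 but deg(9)=6); not regular.

No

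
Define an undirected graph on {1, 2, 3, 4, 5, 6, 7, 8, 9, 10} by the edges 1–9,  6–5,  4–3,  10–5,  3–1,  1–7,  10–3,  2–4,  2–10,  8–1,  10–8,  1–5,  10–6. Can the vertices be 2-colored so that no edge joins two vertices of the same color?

6-5-10-6 is an odd cycle (length 3), and a bipartite graph can contain only even cycles.

No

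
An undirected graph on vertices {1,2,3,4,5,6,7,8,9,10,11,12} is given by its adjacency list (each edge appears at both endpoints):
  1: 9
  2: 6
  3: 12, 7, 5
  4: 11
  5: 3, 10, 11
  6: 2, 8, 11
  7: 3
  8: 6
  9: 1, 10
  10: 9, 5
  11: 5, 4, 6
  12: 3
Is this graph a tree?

|V| = 12, |E| = 11.
It is connected with exactly 11 edges, hence acyclic — it is a tree.

Yes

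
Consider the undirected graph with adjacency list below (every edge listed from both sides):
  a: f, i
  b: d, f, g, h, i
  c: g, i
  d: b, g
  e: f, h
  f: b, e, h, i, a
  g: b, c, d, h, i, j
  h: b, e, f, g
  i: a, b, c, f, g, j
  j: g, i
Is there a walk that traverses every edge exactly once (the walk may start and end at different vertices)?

Yes

Degrees: a:2, b:5, c:2, d:2, e:2, f:5, g:6, h:4, i:6, j:2
Odd-degree vertices: b, f (2 total).
The non-isolated vertices are connected and exactly 2 have odd degree, so an Eulerian trail exists (from b to f).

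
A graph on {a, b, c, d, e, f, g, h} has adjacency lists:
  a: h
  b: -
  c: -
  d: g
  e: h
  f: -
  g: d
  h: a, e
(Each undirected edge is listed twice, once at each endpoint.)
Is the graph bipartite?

Partition the vertices as {b, c, f, g, h} vs {a, d, e}. Each listed edge has one endpoint in each part, so the graph is bipartite.

Yes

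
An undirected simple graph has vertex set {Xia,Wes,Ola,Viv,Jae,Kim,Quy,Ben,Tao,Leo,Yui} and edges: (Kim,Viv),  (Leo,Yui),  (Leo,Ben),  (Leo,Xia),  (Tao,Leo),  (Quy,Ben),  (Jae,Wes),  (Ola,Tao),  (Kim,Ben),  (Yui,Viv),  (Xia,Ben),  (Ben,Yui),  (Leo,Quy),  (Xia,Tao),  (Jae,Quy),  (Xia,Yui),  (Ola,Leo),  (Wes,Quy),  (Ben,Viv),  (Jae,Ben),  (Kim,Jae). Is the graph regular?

Degrees: Xia:4, Wes:2, Ola:2, Viv:3, Jae:4, Kim:3, Quy:4, Ben:7, Tao:3, Leo:6, Yui:4
Vertex Wes has degree 2 while Ben has degree 7, so the graph is not regular.

No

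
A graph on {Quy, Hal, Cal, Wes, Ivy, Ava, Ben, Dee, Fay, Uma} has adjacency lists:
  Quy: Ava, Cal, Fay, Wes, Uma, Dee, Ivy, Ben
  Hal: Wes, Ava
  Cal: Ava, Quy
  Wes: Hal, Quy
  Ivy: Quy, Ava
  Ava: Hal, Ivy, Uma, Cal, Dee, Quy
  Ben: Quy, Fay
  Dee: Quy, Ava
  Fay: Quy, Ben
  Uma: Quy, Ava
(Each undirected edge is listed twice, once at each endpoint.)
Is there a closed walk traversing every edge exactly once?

Yes

Degrees: Quy:8, Hal:2, Cal:2, Wes:2, Ivy:2, Ava:6, Ben:2, Dee:2, Fay:2, Uma:2
All degrees are even and the non-isolated vertices are connected — an Eulerian circuit exists.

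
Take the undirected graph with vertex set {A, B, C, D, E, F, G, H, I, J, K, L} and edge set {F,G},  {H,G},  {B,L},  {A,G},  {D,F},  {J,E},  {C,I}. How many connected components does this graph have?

Component: {K}
Component: {B, L}
Component: {C, I}
Component: {E, J}
Component: {A, D, F, G, H}

5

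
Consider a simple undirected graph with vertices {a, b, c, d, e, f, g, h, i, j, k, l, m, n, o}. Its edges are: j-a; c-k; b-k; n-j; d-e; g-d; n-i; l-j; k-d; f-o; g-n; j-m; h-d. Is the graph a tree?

No

The graph has 15 vertices and 13 edges.
It splits into 2 components, so it cannot be a tree.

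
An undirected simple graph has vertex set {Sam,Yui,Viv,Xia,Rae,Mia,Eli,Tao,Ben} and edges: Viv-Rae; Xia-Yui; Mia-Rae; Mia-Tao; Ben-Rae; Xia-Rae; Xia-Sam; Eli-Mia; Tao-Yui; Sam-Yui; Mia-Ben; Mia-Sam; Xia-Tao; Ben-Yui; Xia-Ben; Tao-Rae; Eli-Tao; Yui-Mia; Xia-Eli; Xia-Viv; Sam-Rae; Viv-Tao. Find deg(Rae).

6

Neighbors of Rae: Sam, Viv, Xia, Mia, Tao, Ben.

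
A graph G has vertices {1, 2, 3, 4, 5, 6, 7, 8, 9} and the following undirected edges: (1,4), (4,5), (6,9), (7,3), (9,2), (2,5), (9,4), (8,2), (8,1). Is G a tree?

The graph has 9 vertices and 9 edges.
It splits into 2 components, so it cannot be a tree.

No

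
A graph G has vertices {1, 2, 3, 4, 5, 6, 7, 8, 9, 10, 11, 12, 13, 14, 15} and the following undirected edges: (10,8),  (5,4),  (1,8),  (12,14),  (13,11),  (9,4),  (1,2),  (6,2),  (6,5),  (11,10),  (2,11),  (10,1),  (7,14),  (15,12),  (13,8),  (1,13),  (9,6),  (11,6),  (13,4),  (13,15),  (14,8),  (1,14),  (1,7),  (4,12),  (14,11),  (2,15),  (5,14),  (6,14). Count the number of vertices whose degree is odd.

Degrees: 1:6, 2:4, 3:0, 4:4, 5:3, 6:5, 7:2, 8:4, 9:2, 10:3, 11:5, 12:3, 13:5, 14:7, 15:3
Odd-degree vertices: 5, 6, 10, 11, 12, 13, 14, 15.

8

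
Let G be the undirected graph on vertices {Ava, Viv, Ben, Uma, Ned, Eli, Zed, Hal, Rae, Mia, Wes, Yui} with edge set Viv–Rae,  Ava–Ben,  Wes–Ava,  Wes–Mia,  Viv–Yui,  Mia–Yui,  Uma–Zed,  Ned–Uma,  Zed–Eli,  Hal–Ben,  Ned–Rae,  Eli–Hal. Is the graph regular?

Yes

Degrees: Ava:2, Viv:2, Ben:2, Uma:2, Ned:2, Eli:2, Zed:2, Hal:2, Rae:2, Mia:2, Wes:2, Yui:2
Every vertex has degree 2, so the graph is 2-regular.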